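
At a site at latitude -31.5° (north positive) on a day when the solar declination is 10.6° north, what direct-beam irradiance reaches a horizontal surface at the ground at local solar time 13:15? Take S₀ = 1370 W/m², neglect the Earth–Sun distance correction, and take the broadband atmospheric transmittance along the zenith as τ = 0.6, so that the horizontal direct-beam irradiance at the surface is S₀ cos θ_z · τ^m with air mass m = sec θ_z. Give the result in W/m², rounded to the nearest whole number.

Hour angle H = 15° × (13.25 − 12) = 18.75°.
With φ = -31.5°, δ = 10.6°, H = 18.75°: sin φ sin δ = -0.0961, cos φ cos δ cos H = 0.7936, so cos θ_z = 0.6975.
Air mass m = 1/cos θ_z = 1/0.6975 = 1.434; τ^m = 0.6^1.434 = 0.4807.
Surface direct beam = 1370 × 0.6975 × 0.4807 = 459.34 W/m².

459 W/m²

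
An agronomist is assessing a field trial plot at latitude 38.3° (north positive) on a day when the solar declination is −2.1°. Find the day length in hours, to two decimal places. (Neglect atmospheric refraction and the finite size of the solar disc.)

11.78 hours

The sunset hour angle satisfies cos H_s = −tan φ tan δ = 0.0290, giving H_s = 88.34°.
Day length = 2 H_s / 15° h⁻¹ = 176.68° / 15 = 11.779 h.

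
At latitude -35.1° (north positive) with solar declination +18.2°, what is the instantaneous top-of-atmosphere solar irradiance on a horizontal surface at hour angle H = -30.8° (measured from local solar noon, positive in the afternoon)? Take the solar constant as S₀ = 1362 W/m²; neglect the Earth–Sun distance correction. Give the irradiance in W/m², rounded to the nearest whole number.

cos θ_z = sin φ sin δ + cos φ cos δ cos H = (-0.5750)(0.3123) + (0.8181)(0.9500)(0.8590) = 0.4880.
Top-of-atmosphere irradiance = S₀ cos θ_z = 1362 × 0.4880 = 664.66 W/m².

665 W/m²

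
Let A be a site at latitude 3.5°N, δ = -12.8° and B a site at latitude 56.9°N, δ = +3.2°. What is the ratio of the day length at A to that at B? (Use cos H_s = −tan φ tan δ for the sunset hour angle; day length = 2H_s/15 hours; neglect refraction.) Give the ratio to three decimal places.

A: H_s = arccos(−tan 3.5° · tan -12.8°) = 89.20°, so 2H_s/15 = 11.8933 h.
B: H_s = arccos(−tan 56.9° · tan 3.2°) = 94.92°, so 2H_s/15 = 12.6560 h.
Ratio A/B = 11.8933 / 12.6560 = 0.9397.

0.940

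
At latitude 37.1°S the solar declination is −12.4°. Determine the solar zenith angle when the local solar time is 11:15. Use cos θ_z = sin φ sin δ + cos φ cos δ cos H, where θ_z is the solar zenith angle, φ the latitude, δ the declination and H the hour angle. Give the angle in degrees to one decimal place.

26.7°

Hour angle H = 15° × (11.25 − 12) = -11.25°.
With φ = -37.1°, δ = -12.4°, H = -11.25°: sin φ sin δ = 0.1295, cos φ cos δ cos H = 0.7640, so cos θ_z = 0.8935.
θ_z = arccos(0.8935) = 26.68°.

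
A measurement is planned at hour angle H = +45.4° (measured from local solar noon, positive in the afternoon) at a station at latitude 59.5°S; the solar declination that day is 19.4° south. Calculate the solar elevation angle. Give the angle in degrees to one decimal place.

With φ = -59.5°, δ = -19.4°, H = 45.40°: sin φ sin δ = 0.2862, cos φ cos δ cos H = 0.3361, so cos θ_z = 0.6223.
θ_z = arccos(0.6223) = 51.52°, so the elevation is 90° − 51.52° = 38.48°.

38.5°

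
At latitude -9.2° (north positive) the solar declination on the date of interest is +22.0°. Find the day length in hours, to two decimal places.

11.50 hours

−tan φ tan δ = −(-0.1620)(0.4040) = 0.0654; H_s = arccos(0.0654) = 86.25°.
Day length = 2 H_s / 15° h⁻¹ = 172.50° / 15 = 11.500 h.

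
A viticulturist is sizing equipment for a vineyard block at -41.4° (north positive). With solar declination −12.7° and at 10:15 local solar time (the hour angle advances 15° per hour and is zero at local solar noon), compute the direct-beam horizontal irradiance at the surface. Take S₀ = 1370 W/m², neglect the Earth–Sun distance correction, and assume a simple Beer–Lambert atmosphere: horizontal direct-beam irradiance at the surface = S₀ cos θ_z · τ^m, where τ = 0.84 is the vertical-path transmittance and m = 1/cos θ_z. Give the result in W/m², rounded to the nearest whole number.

884 W/m²

Hour angle H = 15° × (10.25 − 12) = -26.25°.
With φ = -41.4°, δ = -12.7°, H = -26.25°: sin φ sin δ = 0.1454, cos φ cos δ cos H = 0.6563, so cos θ_z = 0.8017.
Air mass m = 1/cos θ_z = 1/0.8017 = 1.247; τ^m = 0.84^1.247 = 0.8046.
Surface direct beam = 1370 × 0.8017 × 0.8046 = 883.72 W/m².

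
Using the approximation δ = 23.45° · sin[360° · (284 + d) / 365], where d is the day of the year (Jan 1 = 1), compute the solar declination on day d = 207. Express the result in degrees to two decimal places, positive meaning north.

+19.38°

360 × (284 + 207) / 365 = 484.274°; sin(484.274°) = 0.8264.
δ = 23.45 × 0.8264 = 19.379° ≈ +19.38°.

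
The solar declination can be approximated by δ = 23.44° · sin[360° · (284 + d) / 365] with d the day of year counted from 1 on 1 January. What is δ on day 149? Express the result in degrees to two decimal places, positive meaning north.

+21.59°

360 × (284 + 149) / 365 = 427.068°; sin(427.068°) = 0.9210.
δ = 23.44 × 0.9210 = 21.588° ≈ +21.59°.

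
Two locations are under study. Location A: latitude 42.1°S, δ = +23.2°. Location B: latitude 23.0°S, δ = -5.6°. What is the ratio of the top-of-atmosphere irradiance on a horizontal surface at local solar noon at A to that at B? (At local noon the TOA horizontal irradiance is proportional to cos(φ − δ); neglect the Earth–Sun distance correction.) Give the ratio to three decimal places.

A: cos θ_z = cos(-42.1° − (23.2°)) = 0.4179.
B: cos θ_z = cos(-23.0° − (-5.6°)) = 0.9542.
Ratio A/B = 0.4179 / 0.9542 = 0.4380.

0.438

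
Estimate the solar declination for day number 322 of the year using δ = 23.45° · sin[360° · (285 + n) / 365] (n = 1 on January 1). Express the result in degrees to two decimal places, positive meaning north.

-20.03°

360 × (285 + 322) / 365 = 598.685°; sin(598.685°) = -0.8543.
δ = 23.45 × -0.8543 = -20.033° ≈ -20.03°.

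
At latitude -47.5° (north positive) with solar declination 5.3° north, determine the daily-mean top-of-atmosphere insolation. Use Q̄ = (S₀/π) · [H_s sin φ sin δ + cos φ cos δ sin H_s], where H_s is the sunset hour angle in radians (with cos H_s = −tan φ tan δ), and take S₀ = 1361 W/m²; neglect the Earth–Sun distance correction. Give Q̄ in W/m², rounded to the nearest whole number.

247 W/m²

−tan φ tan δ = −(-1.0913)(0.0928) = 0.1013; H_s = arccos(0.1013) = 84.19°. In radians, H_s = 1.4694.
H_s sin φ sin δ = 1.4694 × -0.7373 × 0.0924 = -0.1001.
cos φ cos δ sin H_s = 0.6756 × 0.9957 × 0.9949 = 0.6693.
Q̄ = (1361/π) × (-0.1001 + 0.6693) = 433.22 × 0.5692 = 246.59 W/m².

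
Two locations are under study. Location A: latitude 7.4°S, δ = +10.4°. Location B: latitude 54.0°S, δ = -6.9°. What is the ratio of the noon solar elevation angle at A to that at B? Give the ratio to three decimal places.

1.683

A: 90° − |-7.4 − (10.4)| = 72.20°.
B: 90° − |-54.0 − (-6.9)| = 42.90°.
Ratio A/B = 72.2000 / 42.9000 = 1.6830.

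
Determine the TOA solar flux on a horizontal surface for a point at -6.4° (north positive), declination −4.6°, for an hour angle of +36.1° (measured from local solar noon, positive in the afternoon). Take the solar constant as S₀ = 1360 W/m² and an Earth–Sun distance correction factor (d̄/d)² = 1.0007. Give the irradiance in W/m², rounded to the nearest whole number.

1101 W/m²

With φ = -6.4°, δ = -4.6°, H = 36.10°: sin φ sin δ = 0.0089, cos φ cos δ cos H = 0.8004, so cos θ_z = 0.8093.
Top-of-atmosphere irradiance = S₀ (d̄/d)² cos θ_z = 1360 × 1.0007 × 0.8093 = 1101.42 W/m².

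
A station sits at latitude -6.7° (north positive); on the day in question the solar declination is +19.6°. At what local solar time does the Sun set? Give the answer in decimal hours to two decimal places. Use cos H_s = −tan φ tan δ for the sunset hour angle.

17.84 h

−tan φ tan δ = −(-0.1175)(0.3561) = 0.0418; H_s = arccos(0.0418) = 87.60°.
Sunset is at 12 + H_s/15 = 12 + 5.840 = 17.840 h local solar time.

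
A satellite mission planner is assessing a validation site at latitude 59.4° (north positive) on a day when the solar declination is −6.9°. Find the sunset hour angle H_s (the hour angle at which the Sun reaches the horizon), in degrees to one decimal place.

78.2°

−tan φ tan δ = −(1.6909)(-0.1210) = 0.2046; H_s = arccos(0.2046) = 78.19°.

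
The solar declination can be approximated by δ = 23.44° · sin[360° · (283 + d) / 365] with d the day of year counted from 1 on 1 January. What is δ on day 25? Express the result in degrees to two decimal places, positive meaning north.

-19.48°

360 × (283 + 25) / 365 = 303.781°; sin(303.781°) = -0.8312.
δ = 23.44 × -0.8312 = -19.483° ≈ -19.48°.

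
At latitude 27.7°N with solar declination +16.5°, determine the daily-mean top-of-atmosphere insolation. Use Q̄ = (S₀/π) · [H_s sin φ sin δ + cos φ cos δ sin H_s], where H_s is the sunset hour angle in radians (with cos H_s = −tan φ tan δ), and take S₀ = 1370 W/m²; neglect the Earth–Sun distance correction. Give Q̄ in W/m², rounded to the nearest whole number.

465 W/m²

The sunset hour angle satisfies cos H_s = −tan φ tan δ = -0.1555, giving H_s = 98.95°. In radians, H_s = 1.7270.
H_s sin φ sin δ = 1.7270 × 0.4648 × 0.2840 = 0.2280.
cos φ cos δ sin H_s = 0.8854 × 0.9588 × 0.9878 = 0.8386.
Q̄ = (1370/π) × (0.2280 + 0.8386) = 436.08 × 1.0666 = 465.12 W/m².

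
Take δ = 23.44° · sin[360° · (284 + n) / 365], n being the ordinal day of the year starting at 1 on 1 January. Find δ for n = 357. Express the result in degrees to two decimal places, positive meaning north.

-23.42°

360 × (284 + 357) / 365 = 632.219°; sin(632.219°) = -0.9993.
δ = 23.44 × -0.9993 = -23.424° ≈ -23.42°.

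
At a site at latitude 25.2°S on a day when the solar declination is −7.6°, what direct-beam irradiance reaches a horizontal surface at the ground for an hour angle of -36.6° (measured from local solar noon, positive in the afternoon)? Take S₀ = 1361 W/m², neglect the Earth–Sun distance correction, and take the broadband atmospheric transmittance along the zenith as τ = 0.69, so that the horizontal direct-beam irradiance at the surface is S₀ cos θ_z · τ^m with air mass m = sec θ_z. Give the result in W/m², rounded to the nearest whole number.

655 W/m²

cos θ_z = sin(-25.2°) sin(-7.6°) + cos(-25.2°) cos(-7.6°) cos(-36.60°) = 0.0563 + 0.7200 = 0.7763.
Air mass m = 1/cos θ_z = 1/0.7763 = 1.288; τ^m = 0.69^1.288 = 0.6201.
Surface direct beam = 1361 × 0.7763 × 0.6201 = 655.16 W/m².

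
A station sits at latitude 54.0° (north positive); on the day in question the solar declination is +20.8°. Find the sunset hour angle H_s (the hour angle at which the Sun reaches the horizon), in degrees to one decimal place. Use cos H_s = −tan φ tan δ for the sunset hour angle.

121.5°

cos H_s = −tan(54.0°) · tan(20.8°) = -0.5228, so H_s = arccos(-0.5228) = 121.52°.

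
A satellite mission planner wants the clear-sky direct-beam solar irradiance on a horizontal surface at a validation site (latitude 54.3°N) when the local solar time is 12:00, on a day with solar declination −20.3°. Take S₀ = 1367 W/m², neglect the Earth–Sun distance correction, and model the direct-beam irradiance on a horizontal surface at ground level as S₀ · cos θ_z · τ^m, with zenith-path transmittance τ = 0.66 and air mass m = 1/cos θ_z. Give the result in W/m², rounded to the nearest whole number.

76 W/m²

Hour angle H = 15° × (12 − 12) = 0.00°.
cos θ_z = sin(54.3°) sin(-20.3°) + cos(54.3°) cos(-20.3°) cos(0.00°) = -0.2817 + 0.5473 = 0.2656.
Air mass m = 1/cos θ_z = 1/0.2656 = 3.765; τ^m = 0.66^3.765 = 0.2092.
Surface direct beam = 1367 × 0.2656 × 0.2092 = 75.96 W/m².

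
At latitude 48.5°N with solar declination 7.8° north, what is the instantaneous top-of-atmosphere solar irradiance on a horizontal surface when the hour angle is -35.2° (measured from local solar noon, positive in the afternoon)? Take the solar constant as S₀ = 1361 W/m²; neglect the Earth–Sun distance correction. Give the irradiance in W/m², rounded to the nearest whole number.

868 W/m²

cos θ_z = sin φ sin δ + cos φ cos δ cos H = (0.7490)(0.1357) + (0.6626)(0.9907)(0.8171) = 0.6380.
Top-of-atmosphere irradiance = S₀ cos θ_z = 1361 × 0.6380 = 868.32 W/m².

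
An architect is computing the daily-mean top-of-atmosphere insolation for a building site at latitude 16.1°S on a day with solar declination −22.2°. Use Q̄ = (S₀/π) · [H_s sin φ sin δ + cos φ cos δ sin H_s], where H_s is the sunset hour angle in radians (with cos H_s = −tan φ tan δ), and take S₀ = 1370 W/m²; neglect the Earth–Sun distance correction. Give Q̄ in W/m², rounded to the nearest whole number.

462 W/m²

The sunset hour angle satisfies cos H_s = −tan φ tan δ = -0.1178, giving H_s = 96.77°. In radians, H_s = 1.6890.
H_s sin φ sin δ = 1.6890 × -0.2773 × -0.3778 = 0.1769.
cos φ cos δ sin H_s = 0.9608 × 0.9259 × 0.9930 = 0.8834.
Q̄ = (1370/π) × (0.1769 + 0.8834) = 436.08 × 1.0603 = 462.38 W/m².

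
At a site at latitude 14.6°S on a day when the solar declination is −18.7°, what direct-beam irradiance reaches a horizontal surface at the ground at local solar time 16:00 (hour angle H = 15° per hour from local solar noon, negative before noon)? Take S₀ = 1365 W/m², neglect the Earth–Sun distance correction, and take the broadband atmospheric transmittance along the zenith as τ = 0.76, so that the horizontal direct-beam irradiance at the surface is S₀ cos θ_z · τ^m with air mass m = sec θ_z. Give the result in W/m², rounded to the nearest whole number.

Hour angle H = 15° × (16 − 12) = 60.00°.
With φ = -14.6°, δ = -18.7°, H = 60.00°: sin φ sin δ = 0.0808, cos φ cos δ cos H = 0.4583, so cos θ_z = 0.5391.
Air mass m = 1/cos θ_z = 1/0.5391 = 1.855; τ^m = 0.76^1.855 = 0.6010.
Surface direct beam = 1365 × 0.5391 × 0.6010 = 442.26 W/m².

442 W/m²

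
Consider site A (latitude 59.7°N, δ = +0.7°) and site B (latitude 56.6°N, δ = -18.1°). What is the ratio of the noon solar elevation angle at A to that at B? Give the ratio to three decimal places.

A: 90° − |59.7 − (0.7)| = 31.00°.
B: 90° − |56.6 − (-18.1)| = 15.30°.
Ratio A/B = 31.0000 / 15.3000 = 2.0261.

2.026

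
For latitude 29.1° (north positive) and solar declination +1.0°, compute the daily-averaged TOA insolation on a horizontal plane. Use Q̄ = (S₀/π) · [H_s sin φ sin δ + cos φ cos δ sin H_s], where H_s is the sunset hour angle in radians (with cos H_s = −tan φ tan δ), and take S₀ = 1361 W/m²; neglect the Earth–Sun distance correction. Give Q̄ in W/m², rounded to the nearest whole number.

cos H_s = −tan(29.1°) · tan(1.0°) = -0.0097, so H_s = arccos(-0.0097) = 90.56°. In radians, H_s = 1.5806.
H_s sin φ sin δ = 1.5806 × 0.4863 × 0.0175 = 0.0135.
cos φ cos δ sin H_s = 0.8738 × 0.9998 × 1.0000 = 0.8736.
Q̄ = (1361/π) × (0.0135 + 0.8736) = 433.22 × 0.8871 = 384.31 W/m².

384 W/m²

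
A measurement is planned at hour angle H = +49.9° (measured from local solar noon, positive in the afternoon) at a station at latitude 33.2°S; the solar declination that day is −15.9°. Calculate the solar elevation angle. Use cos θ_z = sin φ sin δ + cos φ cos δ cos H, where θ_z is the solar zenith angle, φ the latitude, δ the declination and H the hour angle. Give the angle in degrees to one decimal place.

With φ = -33.2°, δ = -15.9°, H = 49.90°: sin φ sin δ = 0.1500, cos φ cos δ cos H = 0.5184, so cos θ_z = 0.6684.
θ_z = arccos(0.6684) = 48.06°, so the elevation is 90° − 48.06° = 41.94°.

41.9°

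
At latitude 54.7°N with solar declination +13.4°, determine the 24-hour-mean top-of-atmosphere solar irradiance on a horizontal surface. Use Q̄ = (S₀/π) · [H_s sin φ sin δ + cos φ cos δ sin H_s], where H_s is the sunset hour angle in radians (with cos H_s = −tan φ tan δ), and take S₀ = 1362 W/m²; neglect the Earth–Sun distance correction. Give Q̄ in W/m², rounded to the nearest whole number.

−tan φ tan δ = −(1.4124)(0.2382) = -0.3364; H_s = arccos(-0.3364) = 109.66°. In radians, H_s = 1.9139.
H_s sin φ sin δ = 1.9139 × 0.8161 × 0.2317 = 0.3619.
cos φ cos δ sin H_s = 0.5779 × 0.9728 × 0.9417 = 0.5294.
Q̄ = (1362/π) × (0.3619 + 0.5294) = 433.54 × 0.8913 = 386.41 W/m².

386 W/m²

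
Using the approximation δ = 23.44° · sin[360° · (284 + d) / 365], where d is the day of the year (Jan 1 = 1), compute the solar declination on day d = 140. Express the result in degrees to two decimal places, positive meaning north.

360 × (284 + 140) / 365 = 418.192°; sin(418.192°) = 0.8498.
δ = 23.44 × 0.8498 = 19.919° ≈ +19.92°.

+19.92°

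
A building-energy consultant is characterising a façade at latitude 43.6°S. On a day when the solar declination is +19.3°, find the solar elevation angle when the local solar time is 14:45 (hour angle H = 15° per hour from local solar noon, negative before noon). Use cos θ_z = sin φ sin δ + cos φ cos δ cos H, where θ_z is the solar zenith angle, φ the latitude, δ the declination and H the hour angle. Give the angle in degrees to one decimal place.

Hour angle H = 15° × (14.75 − 12) = 41.25°.
With φ = -43.6°, δ = 19.3°, H = 41.25°: sin φ sin δ = -0.2279, cos φ cos δ cos H = 0.5139, so cos θ_z = 0.2860.
θ_z = arccos(0.2860) = 73.38°, so the elevation is 90° − 73.38° = 16.62°.

16.6°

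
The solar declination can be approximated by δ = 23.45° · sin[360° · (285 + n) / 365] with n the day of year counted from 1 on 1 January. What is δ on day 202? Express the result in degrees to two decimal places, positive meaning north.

+20.24°

360 × (285 + 202) / 365 = 480.329°; sin(480.329°) = 0.8631.
δ = 23.45 × 0.8631 = 20.240° ≈ +20.24°.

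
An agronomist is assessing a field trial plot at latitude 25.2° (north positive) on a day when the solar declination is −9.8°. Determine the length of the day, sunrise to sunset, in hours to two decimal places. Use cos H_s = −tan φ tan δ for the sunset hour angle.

11.38 hours

cos H_s = −tan(25.2°) · tan(-9.8°) = 0.0813, so H_s = arccos(0.0813) = 85.34°.
Day length = 2 H_s / 15° h⁻¹ = 170.68° / 15 = 11.379 h.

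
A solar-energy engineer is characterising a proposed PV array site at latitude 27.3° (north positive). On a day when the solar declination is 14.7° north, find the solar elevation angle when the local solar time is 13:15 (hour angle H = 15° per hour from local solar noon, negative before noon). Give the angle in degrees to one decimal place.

Hour angle H = 15° × (13.25 − 12) = 18.75°.
cos θ_z = sin(27.3°) sin(14.7°) + cos(27.3°) cos(14.7°) cos(18.75°) = 0.1164 + 0.8139 = 0.9303.
θ_z = arccos(0.9303) = 21.52°, so the elevation is 90° − 21.52° = 68.48°.

68.5°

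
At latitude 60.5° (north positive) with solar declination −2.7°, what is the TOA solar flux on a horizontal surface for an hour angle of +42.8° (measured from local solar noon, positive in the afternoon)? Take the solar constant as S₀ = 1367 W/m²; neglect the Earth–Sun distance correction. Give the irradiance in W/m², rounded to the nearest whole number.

cos θ_z = sin(60.5°) sin(-2.7°) + cos(60.5°) cos(-2.7°) cos(42.80°) = -0.0410 + 0.3609 = 0.3199.
Top-of-atmosphere irradiance = S₀ cos θ_z = 1367 × 0.3199 = 437.30 W/m².

437 W/m²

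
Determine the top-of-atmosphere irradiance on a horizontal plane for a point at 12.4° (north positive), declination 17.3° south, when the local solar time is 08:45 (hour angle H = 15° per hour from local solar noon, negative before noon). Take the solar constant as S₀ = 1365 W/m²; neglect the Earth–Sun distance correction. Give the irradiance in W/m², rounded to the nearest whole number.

752 W/m²

Hour angle H = 15° × (8.75 − 12) = -48.75°.
cos θ_z = sin(12.4°) sin(-17.3°) + cos(12.4°) cos(-17.3°) cos(-48.75°) = -0.0639 + 0.6148 = 0.5509.
Top-of-atmosphere irradiance = S₀ cos θ_z = 1365 × 0.5509 = 751.98 W/m².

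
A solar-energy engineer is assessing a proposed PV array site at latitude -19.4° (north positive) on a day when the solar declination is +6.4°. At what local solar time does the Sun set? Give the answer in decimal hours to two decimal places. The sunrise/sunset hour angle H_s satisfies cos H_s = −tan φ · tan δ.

−tan φ tan δ = −(-0.3522)(0.1122) = 0.0395; H_s = arccos(0.0395) = 87.74°.
Sunset is at 12 + H_s/15 = 12 + 5.849 = 17.849 h local solar time.

17.85 h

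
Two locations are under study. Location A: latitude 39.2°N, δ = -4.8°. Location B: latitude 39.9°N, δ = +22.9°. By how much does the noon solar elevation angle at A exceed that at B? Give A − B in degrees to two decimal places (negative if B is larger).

-27.00°

A: 90° − |39.2 − (-4.8)| = 46.00°.
B: 90° − |39.9 − (22.9)| = 73.00°.
A − B = 46.00 − 73.00 = -27.00°.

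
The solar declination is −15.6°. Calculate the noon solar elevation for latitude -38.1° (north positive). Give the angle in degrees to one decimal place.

67.5°

At local solar noon the hour angle is zero, so the elevation is 90° − |φ − δ| = 90° − |-38.1° − (-15.6°)| = 90° − 22.5° = 67.5°.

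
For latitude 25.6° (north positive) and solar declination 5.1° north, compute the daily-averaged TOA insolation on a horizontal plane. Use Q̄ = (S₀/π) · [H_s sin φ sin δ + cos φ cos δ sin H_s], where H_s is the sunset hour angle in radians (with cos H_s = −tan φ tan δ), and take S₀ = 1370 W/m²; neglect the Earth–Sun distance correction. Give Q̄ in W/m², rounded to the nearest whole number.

The sunset hour angle satisfies cos H_s = −tan φ tan δ = -0.0428, giving H_s = 92.45°. In radians, H_s = 1.6136.
H_s sin φ sin δ = 1.6136 × 0.4321 × 0.0889 = 0.0620.
cos φ cos δ sin H_s = 0.9018 × 0.9960 × 0.9991 = 0.8974.
Q̄ = (1370/π) × (0.0620 + 0.8974) = 436.08 × 0.9594 = 418.38 W/m².

418 W/m²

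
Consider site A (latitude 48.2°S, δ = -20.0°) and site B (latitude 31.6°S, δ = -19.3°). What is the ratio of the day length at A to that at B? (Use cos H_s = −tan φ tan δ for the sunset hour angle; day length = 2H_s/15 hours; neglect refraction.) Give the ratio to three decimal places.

1.113

A: H_s = arccos(−tan -48.2° · tan -20.0°) = 114.02°, so 2H_s/15 = 15.2027 h.
B: H_s = arccos(−tan -31.6° · tan -19.3°) = 102.44°, so 2H_s/15 = 13.6587 h.
Ratio A/B = 15.2027 / 13.6587 = 1.1130.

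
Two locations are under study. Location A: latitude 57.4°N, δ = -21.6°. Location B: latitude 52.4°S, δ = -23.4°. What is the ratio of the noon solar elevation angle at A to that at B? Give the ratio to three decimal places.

A: 90° − |57.4 − (-21.6)| = 11.00°.
B: 90° − |-52.4 − (-23.4)| = 61.00°.
Ratio A/B = 11.0000 / 61.0000 = 0.1803.

0.180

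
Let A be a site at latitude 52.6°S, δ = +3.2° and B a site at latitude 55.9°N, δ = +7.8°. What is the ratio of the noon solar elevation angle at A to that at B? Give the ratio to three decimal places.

A: 90° − |-52.6 − (3.2)| = 34.20°.
B: 90° − |55.9 − (7.8)| = 41.90°.
Ratio A/B = 34.2000 / 41.9000 = 0.8162.

0.816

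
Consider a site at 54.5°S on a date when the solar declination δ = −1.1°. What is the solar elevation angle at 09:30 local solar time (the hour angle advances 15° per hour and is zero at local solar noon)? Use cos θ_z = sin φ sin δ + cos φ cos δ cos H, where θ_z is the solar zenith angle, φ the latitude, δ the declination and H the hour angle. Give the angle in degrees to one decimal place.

Hour angle H = 15° × (9.5 − 12) = -37.50°.
cos θ_z = sin(-54.5°) sin(-1.1°) + cos(-54.5°) cos(-1.1°) cos(-37.50°) = 0.0156 + 0.4606 = 0.4762.
θ_z = arccos(0.4762) = 61.56°, so the elevation is 90° − 61.56° = 28.44°.

28.4°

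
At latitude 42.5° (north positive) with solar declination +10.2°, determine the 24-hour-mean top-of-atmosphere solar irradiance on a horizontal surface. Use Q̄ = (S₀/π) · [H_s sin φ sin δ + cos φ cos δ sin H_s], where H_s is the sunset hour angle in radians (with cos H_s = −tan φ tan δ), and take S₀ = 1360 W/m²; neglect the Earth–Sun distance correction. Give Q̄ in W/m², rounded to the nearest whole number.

−tan φ tan δ = −(0.9163)(0.1799) = -0.1648; H_s = arccos(-0.1648) = 99.49°. In radians, H_s = 1.7364.
H_s sin φ sin δ = 1.7364 × 0.6756 × 0.1771 = 0.2078.
cos φ cos δ sin H_s = 0.7373 × 0.9842 × 0.9863 = 0.7157.
Q̄ = (1360/π) × (0.2078 + 0.7157) = 432.90 × 0.9235 = 399.78 W/m².

400 W/m²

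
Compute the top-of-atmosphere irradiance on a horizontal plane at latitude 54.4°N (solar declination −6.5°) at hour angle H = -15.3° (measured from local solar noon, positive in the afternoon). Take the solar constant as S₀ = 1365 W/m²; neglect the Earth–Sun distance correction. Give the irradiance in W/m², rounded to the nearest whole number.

636 W/m²

cos θ_z = sin φ sin δ + cos φ cos δ cos H = (0.8131)(-0.1132) + (0.5821)(0.9936)(0.9646) = 0.4659.
Top-of-atmosphere irradiance = S₀ cos θ_z = 1365 × 0.4659 = 635.95 W/m².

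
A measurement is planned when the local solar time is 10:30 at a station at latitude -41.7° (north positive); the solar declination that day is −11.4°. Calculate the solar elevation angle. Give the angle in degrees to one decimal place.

53.9°

Hour angle H = 15° × (10.5 − 12) = -22.50°.
cos θ_z = sin(-41.7°) sin(-11.4°) + cos(-41.7°) cos(-11.4°) cos(-22.50°) = 0.1315 + 0.6762 = 0.8077.
θ_z = arccos(0.8077) = 36.13°, so the elevation is 90° − 36.13° = 53.87°.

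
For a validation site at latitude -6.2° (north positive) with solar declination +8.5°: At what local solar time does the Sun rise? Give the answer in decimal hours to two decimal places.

The sunset hour angle satisfies cos H_s = −tan φ tan δ = 0.0162, giving H_s = 89.07°.
Sunrise is at 12 − H_s/15 = 12 − 5.938 = 6.062 h local solar time.

6.06 h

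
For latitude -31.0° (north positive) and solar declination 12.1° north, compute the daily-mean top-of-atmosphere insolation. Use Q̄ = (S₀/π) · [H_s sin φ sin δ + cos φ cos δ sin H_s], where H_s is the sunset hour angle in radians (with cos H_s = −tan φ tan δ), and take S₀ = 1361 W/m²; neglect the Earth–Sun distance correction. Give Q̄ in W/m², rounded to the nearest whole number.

293 W/m²

−tan φ tan δ = −(-0.6009)(0.2144) = 0.1288; H_s = arccos(0.1288) = 82.60°. In radians, H_s = 1.4416.
H_s sin φ sin δ = 1.4416 × -0.5150 × 0.2096 = -0.1556.
cos φ cos δ sin H_s = 0.8572 × 0.9778 × 0.9917 = 0.8312.
Q̄ = (1361/π) × (-0.1556 + 0.8312) = 433.22 × 0.6756 = 292.68 W/m².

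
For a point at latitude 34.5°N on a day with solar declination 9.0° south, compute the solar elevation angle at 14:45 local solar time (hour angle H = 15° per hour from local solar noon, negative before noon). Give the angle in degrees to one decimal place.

Hour angle H = 15° × (14.75 − 12) = 41.25°.
cos θ_z = sin φ sin δ + cos φ cos δ cos H = (0.5664)(-0.1564) + (0.8241)(0.9877)(0.7518) = 0.5234.
θ_z = arccos(0.5234) = 58.44°, so the elevation is 90° − 58.44° = 31.56°.

31.6°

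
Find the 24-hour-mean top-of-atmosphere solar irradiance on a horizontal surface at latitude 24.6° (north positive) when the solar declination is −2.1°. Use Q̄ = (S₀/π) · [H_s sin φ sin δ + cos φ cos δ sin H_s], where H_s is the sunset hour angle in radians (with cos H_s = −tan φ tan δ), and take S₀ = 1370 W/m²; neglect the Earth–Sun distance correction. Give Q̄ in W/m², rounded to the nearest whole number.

cos H_s = −tan(24.6°) · tan(-2.1°) = 0.0168, so H_s = arccos(0.0168) = 89.04°. In radians, H_s = 1.5540.
H_s sin φ sin δ = 1.5540 × 0.4163 × -0.0366 = -0.0237.
cos φ cos δ sin H_s = 0.9092 × 0.9993 × 0.9999 = 0.9085.
Q̄ = (1370/π) × (-0.0237 + 0.9085) = 436.08 × 0.8848 = 385.84 W/m².

386 W/m²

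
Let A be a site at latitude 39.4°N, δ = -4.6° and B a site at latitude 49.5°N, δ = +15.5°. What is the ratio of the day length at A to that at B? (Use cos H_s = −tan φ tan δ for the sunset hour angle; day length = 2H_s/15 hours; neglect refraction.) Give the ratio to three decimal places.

0.791

A: H_s = arccos(−tan 39.4° · tan -4.6°) = 86.21°, so 2H_s/15 = 11.4947 h.
B: H_s = arccos(−tan 49.5° · tan 15.5°) = 108.95°, so 2H_s/15 = 14.5267 h.
Ratio A/B = 11.4947 / 14.5267 = 0.7913.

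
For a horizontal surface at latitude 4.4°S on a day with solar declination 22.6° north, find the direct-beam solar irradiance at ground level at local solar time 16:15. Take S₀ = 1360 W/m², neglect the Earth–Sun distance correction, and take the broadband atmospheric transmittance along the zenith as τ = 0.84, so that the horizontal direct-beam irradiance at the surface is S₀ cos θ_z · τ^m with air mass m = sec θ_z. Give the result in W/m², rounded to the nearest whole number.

Hour angle H = 15° × (16.25 − 12) = 63.75°.
cos θ_z = sin φ sin δ + cos φ cos δ cos H = (-0.0767)(0.3843) + (0.9971)(0.9232)(0.4423) = 0.3777.
Air mass m = 1/cos θ_z = 1/0.3777 = 2.648; τ^m = 0.84^2.648 = 0.6302.
Surface direct beam = 1360 × 0.3777 × 0.6302 = 323.72 W/m².

324 W/m²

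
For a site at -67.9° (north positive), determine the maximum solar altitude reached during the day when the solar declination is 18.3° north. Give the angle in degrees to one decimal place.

At local solar noon the hour angle is zero, so the elevation is 90° − |φ − δ| = 90° − |-67.9° − (18.3°)| = 90° − 86.2° = 3.8°.

3.8°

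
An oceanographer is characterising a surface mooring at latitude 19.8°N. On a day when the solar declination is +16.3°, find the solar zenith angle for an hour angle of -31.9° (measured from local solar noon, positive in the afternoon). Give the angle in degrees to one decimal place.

cos θ_z = sin(19.8°) sin(16.3°) + cos(19.8°) cos(16.3°) cos(-31.90°) = 0.0951 + 0.7667 = 0.8618.
θ_z = arccos(0.8618) = 30.48°.

30.5°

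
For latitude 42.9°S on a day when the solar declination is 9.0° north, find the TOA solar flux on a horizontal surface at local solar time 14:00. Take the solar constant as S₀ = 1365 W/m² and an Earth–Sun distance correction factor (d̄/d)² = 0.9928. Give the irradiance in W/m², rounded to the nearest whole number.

Hour angle H = 15° × (14 − 12) = 30.00°.
cos θ_z = sin φ sin δ + cos φ cos δ cos H = (-0.6807)(0.1564) + (0.7325)(0.9877)(0.8660) = 0.5201.
Top-of-atmosphere irradiance = S₀ (d̄/d)² cos θ_z = 1365 × 0.9928 × 0.5201 = 704.82 W/m².

705 W/m²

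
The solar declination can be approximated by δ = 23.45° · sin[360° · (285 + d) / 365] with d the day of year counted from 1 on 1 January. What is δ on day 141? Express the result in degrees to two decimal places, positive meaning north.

+20.34°

360 × (285 + 141) / 365 = 420.164°; sin(420.164°) = 0.8675.
δ = 23.45 × 0.8675 = 20.343° ≈ +20.34°.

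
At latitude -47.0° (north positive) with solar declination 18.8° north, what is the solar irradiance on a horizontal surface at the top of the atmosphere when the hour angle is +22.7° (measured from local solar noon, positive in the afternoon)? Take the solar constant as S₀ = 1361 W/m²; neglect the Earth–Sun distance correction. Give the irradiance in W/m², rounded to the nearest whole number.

cos θ_z = sin(-47.0°) sin(18.8°) + cos(-47.0°) cos(18.8°) cos(22.70°) = -0.2357 + 0.5956 = 0.3599.
Top-of-atmosphere irradiance = S₀ cos θ_z = 1361 × 0.3599 = 489.82 W/m².

490 W/m²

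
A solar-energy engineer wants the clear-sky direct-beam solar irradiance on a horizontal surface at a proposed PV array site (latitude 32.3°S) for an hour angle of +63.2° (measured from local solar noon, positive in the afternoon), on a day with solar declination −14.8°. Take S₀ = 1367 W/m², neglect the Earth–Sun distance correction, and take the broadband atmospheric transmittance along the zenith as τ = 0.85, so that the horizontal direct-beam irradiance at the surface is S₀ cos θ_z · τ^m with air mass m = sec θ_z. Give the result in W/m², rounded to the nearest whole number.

500 W/m²

cos θ_z = sin φ sin δ + cos φ cos δ cos H = (-0.5344)(-0.2554) + (0.8453)(0.9668)(0.4509) = 0.5050.
Air mass m = 1/cos θ_z = 1/0.5050 = 1.980; τ^m = 0.85^1.980 = 0.7249.
Surface direct beam = 1367 × 0.5050 × 0.7249 = 500.42 W/m².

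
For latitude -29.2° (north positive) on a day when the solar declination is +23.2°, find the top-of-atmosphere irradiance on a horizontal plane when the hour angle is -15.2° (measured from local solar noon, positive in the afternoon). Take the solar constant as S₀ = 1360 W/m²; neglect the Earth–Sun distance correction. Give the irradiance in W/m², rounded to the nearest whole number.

cos θ_z = sin(-29.2°) sin(23.2°) + cos(-29.2°) cos(23.2°) cos(-15.20°) = -0.1922 + 0.7743 = 0.5821.
Top-of-atmosphere irradiance = S₀ cos θ_z = 1360 × 0.5821 = 791.66 W/m².

792 W/m²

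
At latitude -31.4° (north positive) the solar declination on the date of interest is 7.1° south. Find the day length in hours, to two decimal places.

The sunset hour angle satisfies cos H_s = −tan φ tan δ = -0.0760, giving H_s = 94.36°.
Day length = 2 H_s / 15° h⁻¹ = 188.72° / 15 = 12.581 h.

12.58 hours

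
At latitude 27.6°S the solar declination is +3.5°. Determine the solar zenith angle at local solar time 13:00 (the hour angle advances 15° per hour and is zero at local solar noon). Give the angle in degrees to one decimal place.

34.3°

Hour angle H = 15° × (13 − 12) = 15.00°.
With φ = -27.6°, δ = 3.5°, H = 15.00°: sin φ sin δ = -0.0283, cos φ cos δ cos H = 0.8544, so cos θ_z = 0.8261.
θ_z = arccos(0.8261) = 34.30°.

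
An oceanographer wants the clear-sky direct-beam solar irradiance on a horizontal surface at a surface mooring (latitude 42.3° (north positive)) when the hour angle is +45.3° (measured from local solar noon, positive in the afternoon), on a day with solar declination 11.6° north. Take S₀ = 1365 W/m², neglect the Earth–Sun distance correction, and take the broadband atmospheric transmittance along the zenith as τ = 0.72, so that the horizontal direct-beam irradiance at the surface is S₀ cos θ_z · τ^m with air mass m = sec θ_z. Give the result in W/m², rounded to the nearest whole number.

529 W/m²

cos θ_z = sin φ sin δ + cos φ cos δ cos H = (0.6730)(0.2011) + (0.7396)(0.9796)(0.7034) = 0.6450.
Air mass m = 1/cos θ_z = 1/0.6450 = 1.550; τ^m = 0.72^1.550 = 0.6010.
Surface direct beam = 1365 × 0.6450 × 0.6010 = 529.14 W/m².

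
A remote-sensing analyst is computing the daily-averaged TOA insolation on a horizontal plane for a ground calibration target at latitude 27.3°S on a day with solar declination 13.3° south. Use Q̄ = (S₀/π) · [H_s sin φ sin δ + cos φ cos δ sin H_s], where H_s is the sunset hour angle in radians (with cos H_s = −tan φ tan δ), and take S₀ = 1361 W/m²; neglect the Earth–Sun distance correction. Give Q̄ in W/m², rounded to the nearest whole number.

449 W/m²

−tan φ tan δ = −(-0.5161)(-0.2364) = -0.1220; H_s = arccos(-0.1220) = 97.01°. In radians, H_s = 1.6931.
H_s sin φ sin δ = 1.6931 × -0.4586 × -0.2300 = 0.1786.
cos φ cos δ sin H_s = 0.8886 × 0.9732 × 0.9925 = 0.8583.
Q̄ = (1361/π) × (0.1786 + 0.8583) = 433.22 × 1.0369 = 449.21 W/m².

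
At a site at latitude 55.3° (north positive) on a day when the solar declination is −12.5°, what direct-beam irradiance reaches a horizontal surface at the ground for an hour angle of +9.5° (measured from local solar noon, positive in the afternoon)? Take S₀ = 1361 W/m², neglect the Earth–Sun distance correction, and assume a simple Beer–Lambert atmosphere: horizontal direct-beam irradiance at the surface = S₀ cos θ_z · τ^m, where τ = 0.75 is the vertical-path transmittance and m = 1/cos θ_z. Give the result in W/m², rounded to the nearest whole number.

232 W/m²

With φ = 55.3°, δ = -12.5°, H = 9.50°: sin φ sin δ = -0.1779, cos φ cos δ cos H = 0.5482, so cos θ_z = 0.3703.
Air mass m = 1/cos θ_z = 1/0.3703 = 2.701; τ^m = 0.75^2.701 = 0.4598.
Surface direct beam = 1361 × 0.3703 × 0.4598 = 231.73 W/m².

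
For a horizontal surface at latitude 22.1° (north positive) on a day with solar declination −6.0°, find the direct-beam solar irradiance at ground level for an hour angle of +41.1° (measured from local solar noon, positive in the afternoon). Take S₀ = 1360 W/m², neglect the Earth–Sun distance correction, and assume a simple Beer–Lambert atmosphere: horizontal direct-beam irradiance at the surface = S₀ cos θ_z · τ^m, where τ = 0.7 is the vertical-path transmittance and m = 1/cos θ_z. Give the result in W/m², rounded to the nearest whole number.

With φ = 22.1°, δ = -6.0°, H = 41.10°: sin φ sin δ = -0.0393, cos φ cos δ cos H = 0.6944, so cos θ_z = 0.6551.
Air mass m = 1/cos θ_z = 1/0.6551 = 1.526; τ^m = 0.7^1.526 = 0.5803.
Surface direct beam = 1360 × 0.6551 × 0.5803 = 517.01 W/m².

517 W/m²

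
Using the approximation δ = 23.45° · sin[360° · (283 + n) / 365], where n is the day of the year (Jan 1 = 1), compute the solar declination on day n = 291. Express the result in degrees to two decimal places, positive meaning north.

360 × (283 + 291) / 365 = 566.137°; sin(566.137°) = -0.4405.
δ = 23.45 × -0.4405 = -10.330° ≈ -10.33°.

-10.33°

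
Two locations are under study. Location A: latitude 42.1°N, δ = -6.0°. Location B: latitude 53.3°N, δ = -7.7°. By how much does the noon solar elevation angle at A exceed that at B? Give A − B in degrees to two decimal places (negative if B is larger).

A: 90° − |42.1 − (-6.0)| = 41.90°.
B: 90° − |53.3 − (-7.7)| = 29.00°.
A − B = 41.90 − 29.00 = 12.90°.

+12.90°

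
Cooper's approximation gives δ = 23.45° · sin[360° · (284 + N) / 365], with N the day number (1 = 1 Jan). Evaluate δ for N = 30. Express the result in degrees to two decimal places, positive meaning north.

-18.04°

360 × (284 + 30) / 365 = 309.699°; sin(309.699°) = -0.7694.
δ = 23.45 × -0.7694 = -18.042° ≈ -18.04°.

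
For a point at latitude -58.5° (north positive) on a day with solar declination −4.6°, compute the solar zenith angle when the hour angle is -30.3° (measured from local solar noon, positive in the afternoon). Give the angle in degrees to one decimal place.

58.8°

With φ = -58.5°, δ = -4.6°, H = -30.30°: sin φ sin δ = 0.0684, cos φ cos δ cos H = 0.4497, so cos θ_z = 0.5181.
θ_z = arccos(0.5181) = 58.80°.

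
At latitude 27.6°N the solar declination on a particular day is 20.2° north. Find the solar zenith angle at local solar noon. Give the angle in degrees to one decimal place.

At local solar noon the hour angle is zero, so the zenith angle is |φ − δ| = |27.6° − (20.2°)| = 7.4°.

7.4°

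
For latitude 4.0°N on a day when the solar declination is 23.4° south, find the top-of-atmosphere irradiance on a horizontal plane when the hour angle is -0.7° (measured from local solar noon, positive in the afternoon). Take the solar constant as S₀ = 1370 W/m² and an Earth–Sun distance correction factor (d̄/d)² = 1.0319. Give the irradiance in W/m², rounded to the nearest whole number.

1255 W/m²

cos θ_z = sin φ sin δ + cos φ cos δ cos H = (0.0698)(-0.3971) + (0.9976)(0.9178)(0.9999) = 0.8878.
Top-of-atmosphere irradiance = S₀ (d̄/d)² cos θ_z = 1370 × 1.0319 × 0.8878 = 1255.09 W/m².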